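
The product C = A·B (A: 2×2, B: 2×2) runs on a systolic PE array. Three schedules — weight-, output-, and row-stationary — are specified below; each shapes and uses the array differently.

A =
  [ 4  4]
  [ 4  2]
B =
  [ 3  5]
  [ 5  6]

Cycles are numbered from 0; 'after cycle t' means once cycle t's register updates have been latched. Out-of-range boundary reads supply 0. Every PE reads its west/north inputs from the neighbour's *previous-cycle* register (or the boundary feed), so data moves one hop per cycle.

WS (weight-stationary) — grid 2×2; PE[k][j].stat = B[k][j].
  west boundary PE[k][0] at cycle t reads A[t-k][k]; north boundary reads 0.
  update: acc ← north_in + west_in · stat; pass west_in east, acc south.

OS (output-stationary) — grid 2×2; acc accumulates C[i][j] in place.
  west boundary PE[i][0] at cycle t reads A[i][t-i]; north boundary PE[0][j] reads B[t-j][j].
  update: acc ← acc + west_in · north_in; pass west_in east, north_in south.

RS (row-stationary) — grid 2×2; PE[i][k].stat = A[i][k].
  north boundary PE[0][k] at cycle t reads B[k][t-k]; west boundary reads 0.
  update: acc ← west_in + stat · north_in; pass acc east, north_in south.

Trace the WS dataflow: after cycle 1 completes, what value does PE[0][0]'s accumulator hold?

WS on a 2×2 grid — tracing PE[0][0] and its feeders:
  step 0 · PE0,0: acc=12; fwd→4 fwd↓12
  step 1 · PE0,0: acc=12; fwd→4 fwd↓12

PE[0][0].acc = 12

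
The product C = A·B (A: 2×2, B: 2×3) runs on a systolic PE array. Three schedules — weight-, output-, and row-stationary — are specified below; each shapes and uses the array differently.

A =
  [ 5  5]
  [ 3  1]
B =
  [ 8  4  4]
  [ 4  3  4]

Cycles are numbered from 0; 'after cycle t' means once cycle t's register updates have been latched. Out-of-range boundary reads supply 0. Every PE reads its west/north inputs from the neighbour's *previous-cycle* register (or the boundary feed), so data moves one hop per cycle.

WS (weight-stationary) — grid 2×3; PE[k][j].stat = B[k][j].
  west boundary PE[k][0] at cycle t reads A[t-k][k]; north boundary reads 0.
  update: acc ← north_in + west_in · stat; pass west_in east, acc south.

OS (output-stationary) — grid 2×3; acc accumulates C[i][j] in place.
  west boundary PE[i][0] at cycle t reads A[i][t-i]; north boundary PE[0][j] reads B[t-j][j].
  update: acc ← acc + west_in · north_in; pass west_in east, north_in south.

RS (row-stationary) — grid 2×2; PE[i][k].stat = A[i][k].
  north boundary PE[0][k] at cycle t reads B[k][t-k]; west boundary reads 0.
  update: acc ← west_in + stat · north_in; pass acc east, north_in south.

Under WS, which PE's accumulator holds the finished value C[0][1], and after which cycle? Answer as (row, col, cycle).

(row, col, cycle) = (1, 1, 2)

WS: C[0][1] accumulates in PE[1][1]:
  step 0 · PE1,1: acc=0; fwd→0 fwd↓0
  step 1 · PE1,1: acc=0; fwd→0 fwd↓0
  step 2 · PE1,1: acc=35; fwd→5 fwd↓35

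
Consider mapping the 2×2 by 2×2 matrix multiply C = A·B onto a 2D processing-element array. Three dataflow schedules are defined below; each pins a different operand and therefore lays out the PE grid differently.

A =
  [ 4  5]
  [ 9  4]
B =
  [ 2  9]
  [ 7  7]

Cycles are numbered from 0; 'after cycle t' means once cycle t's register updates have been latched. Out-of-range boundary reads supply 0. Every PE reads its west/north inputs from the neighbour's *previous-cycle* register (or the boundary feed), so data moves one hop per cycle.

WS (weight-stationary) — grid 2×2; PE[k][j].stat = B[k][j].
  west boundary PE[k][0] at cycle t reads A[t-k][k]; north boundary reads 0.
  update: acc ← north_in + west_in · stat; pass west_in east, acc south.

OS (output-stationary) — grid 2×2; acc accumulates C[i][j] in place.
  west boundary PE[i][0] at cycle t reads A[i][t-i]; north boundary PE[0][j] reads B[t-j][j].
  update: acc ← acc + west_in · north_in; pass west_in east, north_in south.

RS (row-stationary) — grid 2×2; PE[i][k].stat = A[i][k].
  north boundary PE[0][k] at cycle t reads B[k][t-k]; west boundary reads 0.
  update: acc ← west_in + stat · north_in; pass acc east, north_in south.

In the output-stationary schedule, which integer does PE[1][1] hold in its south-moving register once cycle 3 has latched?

register = 7

Tracing OS — 2×2 array, target PE[1][1]:
  @0  [0,1]  acc 0  |  →0  ↓0
  @0  [1,0]  acc 0  |  →0  ↓0
  @0  [1,1]  acc 0  |  →0  ↓0
  @1  [0,1]  acc 36  |  →4  ↓9
  @1  [1,0]  acc 18  |  →9  ↓2
  @1  [1,1]  acc 0  |  →0  ↓0
  @2  [0,1]  acc 71  |  →5  ↓7
  @2  [1,0]  acc 46  |  →4  ↓7
  @2  [1,1]  acc 81  |  →9  ↓9
  @3  [0,1]  acc 71  |  →0  ↓0
  @3  [1,0]  acc 46  |  →0  ↓0
  @3  [1,1]  acc 109  |  →4  ↓7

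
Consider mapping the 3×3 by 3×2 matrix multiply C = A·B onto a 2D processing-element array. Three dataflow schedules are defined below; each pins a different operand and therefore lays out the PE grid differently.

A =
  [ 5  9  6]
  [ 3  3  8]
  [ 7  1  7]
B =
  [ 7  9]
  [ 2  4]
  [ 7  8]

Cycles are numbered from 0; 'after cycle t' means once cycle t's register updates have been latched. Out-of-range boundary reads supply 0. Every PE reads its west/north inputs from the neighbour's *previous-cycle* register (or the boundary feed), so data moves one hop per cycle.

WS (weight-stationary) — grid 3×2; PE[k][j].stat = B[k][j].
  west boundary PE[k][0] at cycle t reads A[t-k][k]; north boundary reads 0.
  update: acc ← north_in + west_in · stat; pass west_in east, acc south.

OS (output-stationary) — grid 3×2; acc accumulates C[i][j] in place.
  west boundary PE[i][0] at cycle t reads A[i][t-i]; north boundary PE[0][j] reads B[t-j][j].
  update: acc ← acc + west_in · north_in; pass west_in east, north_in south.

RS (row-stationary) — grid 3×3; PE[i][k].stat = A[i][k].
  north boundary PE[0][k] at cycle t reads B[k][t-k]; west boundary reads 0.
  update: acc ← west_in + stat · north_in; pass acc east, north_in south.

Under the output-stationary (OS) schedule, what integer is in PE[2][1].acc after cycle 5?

PE[2][1].acc = 123

Tracing OS — 3×2 array, target PE[2][1]:
  step 0 · PE1,1: acc=0; fwd→0 fwd↓0
  step 0 · PE2,0: acc=0; fwd→0 fwd↓0
  step 0 · PE2,1: acc=0; fwd→0 fwd↓0
  step 1 · PE1,1: acc=0; fwd→0 fwd↓0
  step 1 · PE2,0: acc=0; fwd→0 fwd↓0
  step 1 · PE2,1: acc=0; fwd→0 fwd↓0
  step 2 · PE1,1: acc=27; fwd→3 fwd↓9
  step 2 · PE2,0: acc=49; fwd→7 fwd↓7
  step 2 · PE2,1: acc=0; fwd→0 fwd↓0
  step 3 · PE1,1: acc=39; fwd→3 fwd↓4
  step 3 · PE2,0: acc=51; fwd→1 fwd↓2
  step 3 · PE2,1: acc=63; fwd→7 fwd↓9
  step 4 · PE1,1: acc=103; fwd→8 fwd↓8
  step 4 · PE2,0: acc=100; fwd→7 fwd↓7
  step 4 · PE2,1: acc=67; fwd→1 fwd↓4
  step 5 · PE1,1: acc=103; fwd→0 fwd↓0
  step 5 · PE2,0: acc=100; fwd→0 fwd↓0
  step 5 · PE2,1: acc=123; fwd→7 fwd↓8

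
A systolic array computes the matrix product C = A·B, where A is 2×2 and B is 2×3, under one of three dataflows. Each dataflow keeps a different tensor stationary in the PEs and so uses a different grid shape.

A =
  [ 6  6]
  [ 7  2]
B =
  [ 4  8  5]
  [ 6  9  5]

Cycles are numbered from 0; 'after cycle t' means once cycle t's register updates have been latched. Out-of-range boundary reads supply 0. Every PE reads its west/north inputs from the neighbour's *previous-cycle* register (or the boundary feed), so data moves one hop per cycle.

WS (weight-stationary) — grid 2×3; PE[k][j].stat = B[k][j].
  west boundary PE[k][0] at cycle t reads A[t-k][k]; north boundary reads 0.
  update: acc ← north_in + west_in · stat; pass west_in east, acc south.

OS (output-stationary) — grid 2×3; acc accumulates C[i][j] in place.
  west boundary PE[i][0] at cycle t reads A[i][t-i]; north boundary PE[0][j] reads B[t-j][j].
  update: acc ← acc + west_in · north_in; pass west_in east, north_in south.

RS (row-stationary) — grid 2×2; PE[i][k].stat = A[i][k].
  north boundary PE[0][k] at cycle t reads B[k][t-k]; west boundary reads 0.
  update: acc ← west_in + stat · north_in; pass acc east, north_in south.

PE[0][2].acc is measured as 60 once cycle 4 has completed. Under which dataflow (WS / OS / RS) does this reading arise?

dataflow = OS

Under WS (2×3), PE[0][2]:
  cycle 0: PE[0][2] → acc 0, east 0, south 0
  cycle 1: PE[0][2] → acc 0, east 0, south 0
  cycle 2: PE[0][2] → acc 30, east 6, south 30
  cycle 3: PE[0][2] → acc 35, east 7, south 35
  cycle 4: PE[0][2] → acc 0, east 0, south 0
Under OS (2×3), PE[0][2]:
  cycle 0: PE[0][2] → acc 0, east 0, south 0
  cycle 1: PE[0][2] → acc 0, east 0, south 0
  cycle 2: PE[0][2] → acc 30, east 6, south 5
  cycle 3: PE[0][2] → acc 60, east 6, south 5
  cycle 4: PE[0][2] → acc 60, east 0, south 0
— RS: 2×2 array has no PE[0][2].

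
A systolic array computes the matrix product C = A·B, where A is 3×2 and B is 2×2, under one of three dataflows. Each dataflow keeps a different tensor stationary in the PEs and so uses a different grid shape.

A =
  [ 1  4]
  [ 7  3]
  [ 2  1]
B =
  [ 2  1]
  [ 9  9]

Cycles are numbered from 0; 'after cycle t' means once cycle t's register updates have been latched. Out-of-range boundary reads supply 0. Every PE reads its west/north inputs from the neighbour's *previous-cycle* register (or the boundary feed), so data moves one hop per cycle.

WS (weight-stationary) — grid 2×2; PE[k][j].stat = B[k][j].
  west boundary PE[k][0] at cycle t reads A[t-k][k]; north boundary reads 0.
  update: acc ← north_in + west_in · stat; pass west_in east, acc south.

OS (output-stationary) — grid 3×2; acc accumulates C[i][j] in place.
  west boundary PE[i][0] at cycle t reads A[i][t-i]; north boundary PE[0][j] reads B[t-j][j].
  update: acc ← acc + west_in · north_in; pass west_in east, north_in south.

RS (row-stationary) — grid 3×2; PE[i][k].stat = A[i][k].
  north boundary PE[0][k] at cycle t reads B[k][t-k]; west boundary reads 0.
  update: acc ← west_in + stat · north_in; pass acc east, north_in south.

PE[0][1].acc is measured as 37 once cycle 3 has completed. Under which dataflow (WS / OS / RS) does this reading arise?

Under WS (2×2), PE[0][1]:
  step 0 · PE0,1: acc=0; fwd→0 fwd↓0
  step 1 · PE0,1: acc=1; fwd→1 fwd↓1
  step 2 · PE0,1: acc=7; fwd→7 fwd↓7
  step 3 · PE0,1: acc=2; fwd→2 fwd↓2
Under OS (3×2), PE[0][1]:
  step 0 · PE0,1: acc=0; fwd→0 fwd↓0
  step 1 · PE0,1: acc=1; fwd→1 fwd↓1
  step 2 · PE0,1: acc=37; fwd→4 fwd↓9
  step 3 · PE0,1: acc=37; fwd→0 fwd↓0
Under RS (3×2), PE[0][1]:
  step 0 · PE0,1: acc=0; fwd→0 fwd↓0
  step 1 · PE0,1: acc=38; fwd→38 fwd↓9
  step 2 · PE0,1: acc=37; fwd→37 fwd↓9
  step 3 · PE0,1: acc=0; fwd→0 fwd↓0

dataflow = OS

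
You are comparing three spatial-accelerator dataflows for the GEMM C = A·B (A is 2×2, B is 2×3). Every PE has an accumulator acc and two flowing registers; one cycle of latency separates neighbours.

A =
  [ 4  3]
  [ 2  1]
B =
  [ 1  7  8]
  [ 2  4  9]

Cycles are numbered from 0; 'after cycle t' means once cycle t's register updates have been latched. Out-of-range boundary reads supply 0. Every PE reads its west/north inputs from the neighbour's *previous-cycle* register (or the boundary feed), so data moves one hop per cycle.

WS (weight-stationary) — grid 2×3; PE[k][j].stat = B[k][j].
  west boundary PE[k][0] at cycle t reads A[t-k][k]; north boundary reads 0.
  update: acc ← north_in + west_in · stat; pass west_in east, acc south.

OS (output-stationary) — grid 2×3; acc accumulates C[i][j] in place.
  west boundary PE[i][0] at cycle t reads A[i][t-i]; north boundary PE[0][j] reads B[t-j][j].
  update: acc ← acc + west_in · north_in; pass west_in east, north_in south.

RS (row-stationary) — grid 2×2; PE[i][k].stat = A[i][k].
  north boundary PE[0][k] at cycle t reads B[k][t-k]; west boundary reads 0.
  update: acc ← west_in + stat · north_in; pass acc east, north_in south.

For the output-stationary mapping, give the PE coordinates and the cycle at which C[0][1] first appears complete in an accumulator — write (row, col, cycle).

(row, col, cycle) = (0, 1, 2)

Under OS, C[0][1] lands at PE[0][1]:
  cycle 0: PE[0][1] → acc 0, east 0, south 0
  cycle 1: PE[0][1] → acc 28, east 4, south 7
  cycle 2: PE[0][1] → acc 40, east 3, south 4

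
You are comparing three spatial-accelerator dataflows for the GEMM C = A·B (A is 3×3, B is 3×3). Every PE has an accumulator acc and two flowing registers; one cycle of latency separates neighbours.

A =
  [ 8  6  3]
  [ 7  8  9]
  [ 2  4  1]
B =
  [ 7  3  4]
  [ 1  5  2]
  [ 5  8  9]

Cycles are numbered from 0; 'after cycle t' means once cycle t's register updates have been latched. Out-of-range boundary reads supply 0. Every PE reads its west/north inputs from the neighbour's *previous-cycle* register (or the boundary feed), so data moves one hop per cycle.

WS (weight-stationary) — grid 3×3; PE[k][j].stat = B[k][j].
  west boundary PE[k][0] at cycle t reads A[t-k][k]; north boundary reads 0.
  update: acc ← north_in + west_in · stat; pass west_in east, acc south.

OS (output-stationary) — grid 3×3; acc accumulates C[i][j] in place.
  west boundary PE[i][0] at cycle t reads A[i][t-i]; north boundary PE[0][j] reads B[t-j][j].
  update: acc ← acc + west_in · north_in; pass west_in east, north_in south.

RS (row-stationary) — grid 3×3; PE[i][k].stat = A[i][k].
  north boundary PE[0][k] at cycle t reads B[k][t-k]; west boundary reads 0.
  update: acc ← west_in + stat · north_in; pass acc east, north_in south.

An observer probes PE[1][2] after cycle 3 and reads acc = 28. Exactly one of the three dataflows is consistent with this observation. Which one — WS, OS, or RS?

dataflow = OS

Under WS (3×3), PE[1][2]:
  [0] (1,2) acc=0 (h:0 v:0)
  [1] (1,2) acc=0 (h:0 v:0)
  [2] (1,2) acc=0 (h:0 v:0)
  [3] (1,2) acc=44 (h:6 v:44)
Under OS (3×3), PE[1][2]:
  [0] (1,2) acc=0 (h:0 v:0)
  [1] (1,2) acc=0 (h:0 v:0)
  [2] (1,2) acc=0 (h:0 v:0)
  [3] (1,2) acc=28 (h:7 v:4)
Under RS (3×3), PE[1][2]:
  [0] (1,2) acc=0 (h:0 v:0)
  [1] (1,2) acc=0 (h:0 v:0)
  [2] (1,2) acc=0 (h:0 v:0)
  [3] (1,2) acc=102 (h:102 v:5)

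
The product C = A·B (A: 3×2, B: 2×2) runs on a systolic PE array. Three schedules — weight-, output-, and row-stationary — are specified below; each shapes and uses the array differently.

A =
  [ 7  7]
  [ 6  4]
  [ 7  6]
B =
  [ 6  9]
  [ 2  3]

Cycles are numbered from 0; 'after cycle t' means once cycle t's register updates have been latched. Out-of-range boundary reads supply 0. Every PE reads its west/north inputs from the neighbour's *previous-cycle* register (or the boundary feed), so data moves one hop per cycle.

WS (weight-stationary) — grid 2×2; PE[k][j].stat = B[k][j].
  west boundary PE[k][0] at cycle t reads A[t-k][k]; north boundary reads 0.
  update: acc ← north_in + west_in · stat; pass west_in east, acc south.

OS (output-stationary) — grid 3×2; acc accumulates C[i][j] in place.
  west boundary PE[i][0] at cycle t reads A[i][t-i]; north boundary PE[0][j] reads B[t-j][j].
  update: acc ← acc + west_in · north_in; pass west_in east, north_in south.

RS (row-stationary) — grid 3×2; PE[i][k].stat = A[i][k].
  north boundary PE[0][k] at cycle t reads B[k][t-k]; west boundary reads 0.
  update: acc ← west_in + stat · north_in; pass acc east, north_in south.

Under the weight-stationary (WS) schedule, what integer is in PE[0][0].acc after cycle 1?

PE[0][0].acc = 36

WS 2×2: PE[0][0] cycle-by-cycle (with neighbour feeds):
  0: (0,0).acc=42  regs=<7,42>
  1: (0,0).acc=36  regs=<6,36>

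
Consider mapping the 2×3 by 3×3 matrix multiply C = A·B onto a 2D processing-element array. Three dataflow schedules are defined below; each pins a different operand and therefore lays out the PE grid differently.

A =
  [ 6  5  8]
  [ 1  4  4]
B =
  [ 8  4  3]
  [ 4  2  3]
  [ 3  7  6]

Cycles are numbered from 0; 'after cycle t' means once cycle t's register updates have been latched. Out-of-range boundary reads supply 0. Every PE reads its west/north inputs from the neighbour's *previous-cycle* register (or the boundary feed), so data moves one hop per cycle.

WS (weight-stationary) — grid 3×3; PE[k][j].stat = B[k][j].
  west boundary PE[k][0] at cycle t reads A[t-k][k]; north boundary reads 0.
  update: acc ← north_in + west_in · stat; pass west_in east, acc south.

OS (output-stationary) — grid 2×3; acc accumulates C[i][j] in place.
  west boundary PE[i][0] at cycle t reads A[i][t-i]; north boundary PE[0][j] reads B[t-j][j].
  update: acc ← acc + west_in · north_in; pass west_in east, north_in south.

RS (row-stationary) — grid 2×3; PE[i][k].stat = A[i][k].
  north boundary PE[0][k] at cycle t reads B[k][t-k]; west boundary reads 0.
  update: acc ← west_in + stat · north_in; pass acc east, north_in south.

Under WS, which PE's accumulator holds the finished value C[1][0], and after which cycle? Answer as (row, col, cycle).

WS — PE[2][0] is where C[1][0] collects:
  0: (2,0).acc=0  regs=<0,0>
  1: (2,0).acc=0  regs=<0,0>
  2: (2,0).acc=92  regs=<8,92>
  3: (2,0).acc=36  regs=<4,36>

(row, col, cycle) = (2, 0, 3)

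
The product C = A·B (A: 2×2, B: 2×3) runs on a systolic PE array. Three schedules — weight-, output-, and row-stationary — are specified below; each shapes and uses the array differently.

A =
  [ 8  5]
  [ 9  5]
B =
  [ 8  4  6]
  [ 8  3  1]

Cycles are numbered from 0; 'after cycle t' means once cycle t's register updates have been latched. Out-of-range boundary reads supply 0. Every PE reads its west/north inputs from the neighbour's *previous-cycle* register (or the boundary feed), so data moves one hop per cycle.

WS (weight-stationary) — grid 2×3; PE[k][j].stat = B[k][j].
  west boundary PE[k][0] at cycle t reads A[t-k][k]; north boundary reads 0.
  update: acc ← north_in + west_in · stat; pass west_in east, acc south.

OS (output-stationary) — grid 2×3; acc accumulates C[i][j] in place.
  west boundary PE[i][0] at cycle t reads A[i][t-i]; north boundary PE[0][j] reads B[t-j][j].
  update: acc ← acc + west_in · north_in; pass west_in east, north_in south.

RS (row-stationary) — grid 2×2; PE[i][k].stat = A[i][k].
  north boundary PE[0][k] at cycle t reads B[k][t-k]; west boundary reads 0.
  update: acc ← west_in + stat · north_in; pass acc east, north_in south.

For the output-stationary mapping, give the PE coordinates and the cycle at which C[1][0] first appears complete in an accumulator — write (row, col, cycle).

Under OS, C[1][0] lands at PE[1][0]:
  step 0 · PE1,0: acc=0; fwd→0 fwd↓0
  step 1 · PE1,0: acc=72; fwd→9 fwd↓8
  step 2 · PE1,0: acc=112; fwd→5 fwd↓8

(row, col, cycle) = (1, 0, 2)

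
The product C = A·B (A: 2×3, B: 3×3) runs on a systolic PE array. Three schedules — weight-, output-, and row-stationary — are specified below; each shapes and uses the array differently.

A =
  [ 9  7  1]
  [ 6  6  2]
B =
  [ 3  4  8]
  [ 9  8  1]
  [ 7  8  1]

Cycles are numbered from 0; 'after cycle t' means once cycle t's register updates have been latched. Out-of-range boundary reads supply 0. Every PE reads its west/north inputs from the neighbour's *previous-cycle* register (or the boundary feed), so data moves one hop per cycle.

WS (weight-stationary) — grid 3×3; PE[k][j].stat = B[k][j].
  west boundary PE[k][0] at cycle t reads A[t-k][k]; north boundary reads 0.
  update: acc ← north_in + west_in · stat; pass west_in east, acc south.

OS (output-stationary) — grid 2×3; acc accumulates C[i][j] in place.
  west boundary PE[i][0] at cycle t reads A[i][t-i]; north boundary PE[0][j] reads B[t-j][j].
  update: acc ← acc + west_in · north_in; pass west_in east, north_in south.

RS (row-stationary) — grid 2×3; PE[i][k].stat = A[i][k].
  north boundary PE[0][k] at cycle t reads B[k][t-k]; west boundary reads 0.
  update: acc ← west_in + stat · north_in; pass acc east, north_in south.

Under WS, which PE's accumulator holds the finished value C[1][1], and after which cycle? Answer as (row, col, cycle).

(row, col, cycle) = (2, 1, 4)

WS: C[1][1] accumulates in PE[2][1]:
  @0  [2,1]  acc 0  |  →0  ↓0
  @1  [2,1]  acc 0  |  →0  ↓0
  @2  [2,1]  acc 0  |  →0  ↓0
  @3  [2,1]  acc 100  |  →1  ↓100
  @4  [2,1]  acc 88  |  →2  ↓88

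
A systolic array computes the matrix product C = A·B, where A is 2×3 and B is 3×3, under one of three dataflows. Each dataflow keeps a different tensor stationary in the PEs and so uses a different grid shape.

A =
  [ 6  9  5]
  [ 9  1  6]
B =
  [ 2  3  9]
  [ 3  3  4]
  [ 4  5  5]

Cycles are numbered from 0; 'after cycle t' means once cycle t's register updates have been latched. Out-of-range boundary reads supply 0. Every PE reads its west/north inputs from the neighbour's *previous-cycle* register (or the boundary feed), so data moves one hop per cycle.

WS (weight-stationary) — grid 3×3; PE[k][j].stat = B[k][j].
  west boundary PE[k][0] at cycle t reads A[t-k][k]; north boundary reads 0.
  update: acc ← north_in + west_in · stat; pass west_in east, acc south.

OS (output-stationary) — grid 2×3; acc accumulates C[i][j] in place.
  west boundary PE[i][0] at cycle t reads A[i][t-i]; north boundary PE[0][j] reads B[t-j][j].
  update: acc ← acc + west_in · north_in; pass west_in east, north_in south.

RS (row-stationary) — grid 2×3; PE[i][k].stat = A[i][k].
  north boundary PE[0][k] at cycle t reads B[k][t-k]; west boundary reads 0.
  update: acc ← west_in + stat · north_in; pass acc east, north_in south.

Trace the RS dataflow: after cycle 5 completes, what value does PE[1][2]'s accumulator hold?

PE[1][2].acc = 115

RS 2×3: PE[1][2] cycle-by-cycle (with neighbour feeds):
  t=0 PE[0][2]: acc=0 h=0 v=0
  t=0 PE[1][1]: acc=0 h=0 v=0
  t=0 PE[1][2]: acc=0 h=0 v=0
  t=1 PE[0][2]: acc=0 h=0 v=0
  t=1 PE[1][1]: acc=0 h=0 v=0
  t=1 PE[1][2]: acc=0 h=0 v=0
  t=2 PE[0][2]: acc=59 h=59 v=4
  t=2 PE[1][1]: acc=21 h=21 v=3
  t=2 PE[1][2]: acc=0 h=0 v=0
  t=3 PE[0][2]: acc=70 h=70 v=5
  t=3 PE[1][1]: acc=30 h=30 v=3
  t=3 PE[1][2]: acc=45 h=45 v=4
  t=4 PE[0][2]: acc=115 h=115 v=5
  t=4 PE[1][1]: acc=85 h=85 v=4
  t=4 PE[1][2]: acc=60 h=60 v=5
  t=5 PE[0][2]: acc=0 h=0 v=0
  t=5 PE[1][1]: acc=0 h=0 v=0
  t=5 PE[1][2]: acc=115 h=115 v=5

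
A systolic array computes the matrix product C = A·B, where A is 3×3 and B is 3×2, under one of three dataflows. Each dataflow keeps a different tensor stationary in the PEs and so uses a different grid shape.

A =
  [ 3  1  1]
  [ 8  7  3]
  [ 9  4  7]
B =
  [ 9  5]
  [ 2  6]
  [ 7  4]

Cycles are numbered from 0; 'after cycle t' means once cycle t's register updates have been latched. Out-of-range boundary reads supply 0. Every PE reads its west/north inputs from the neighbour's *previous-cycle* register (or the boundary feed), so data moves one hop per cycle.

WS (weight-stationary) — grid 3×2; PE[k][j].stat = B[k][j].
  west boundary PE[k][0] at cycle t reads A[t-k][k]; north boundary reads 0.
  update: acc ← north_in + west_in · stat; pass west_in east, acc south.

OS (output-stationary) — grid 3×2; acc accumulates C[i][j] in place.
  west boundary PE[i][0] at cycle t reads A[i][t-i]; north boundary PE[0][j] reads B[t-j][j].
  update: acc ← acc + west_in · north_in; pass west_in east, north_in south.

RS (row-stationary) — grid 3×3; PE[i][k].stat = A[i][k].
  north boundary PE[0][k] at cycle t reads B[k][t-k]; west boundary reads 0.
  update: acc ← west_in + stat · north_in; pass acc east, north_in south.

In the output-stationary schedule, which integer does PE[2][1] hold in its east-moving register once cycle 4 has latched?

OS (3×2). Following PE[2][1] plus its west/north inputs:
  after 0 — PE[1][1] acc=0, pass-E 0, pass-S 0
  after 0 — PE[2][0] acc=0, pass-E 0, pass-S 0
  after 0 — PE[2][1] acc=0, pass-E 0, pass-S 0
  after 1 — PE[1][1] acc=0, pass-E 0, pass-S 0
  after 1 — PE[2][0] acc=0, pass-E 0, pass-S 0
  after 1 — PE[2][1] acc=0, pass-E 0, pass-S 0
  after 2 — PE[1][1] acc=40, pass-E 8, pass-S 5
  after 2 — PE[2][0] acc=81, pass-E 9, pass-S 9
  after 2 — PE[2][1] acc=0, pass-E 0, pass-S 0
  after 3 — PE[1][1] acc=82, pass-E 7, pass-S 6
  after 3 — PE[2][0] acc=89, pass-E 4, pass-S 2
  after 3 — PE[2][1] acc=45, pass-E 9, pass-S 5
  after 4 — PE[1][1] acc=94, pass-E 3, pass-S 4
  after 4 — PE[2][0] acc=138, pass-E 7, pass-S 7
  after 4 — PE[2][1] acc=69, pass-E 4, pass-S 6

register = 4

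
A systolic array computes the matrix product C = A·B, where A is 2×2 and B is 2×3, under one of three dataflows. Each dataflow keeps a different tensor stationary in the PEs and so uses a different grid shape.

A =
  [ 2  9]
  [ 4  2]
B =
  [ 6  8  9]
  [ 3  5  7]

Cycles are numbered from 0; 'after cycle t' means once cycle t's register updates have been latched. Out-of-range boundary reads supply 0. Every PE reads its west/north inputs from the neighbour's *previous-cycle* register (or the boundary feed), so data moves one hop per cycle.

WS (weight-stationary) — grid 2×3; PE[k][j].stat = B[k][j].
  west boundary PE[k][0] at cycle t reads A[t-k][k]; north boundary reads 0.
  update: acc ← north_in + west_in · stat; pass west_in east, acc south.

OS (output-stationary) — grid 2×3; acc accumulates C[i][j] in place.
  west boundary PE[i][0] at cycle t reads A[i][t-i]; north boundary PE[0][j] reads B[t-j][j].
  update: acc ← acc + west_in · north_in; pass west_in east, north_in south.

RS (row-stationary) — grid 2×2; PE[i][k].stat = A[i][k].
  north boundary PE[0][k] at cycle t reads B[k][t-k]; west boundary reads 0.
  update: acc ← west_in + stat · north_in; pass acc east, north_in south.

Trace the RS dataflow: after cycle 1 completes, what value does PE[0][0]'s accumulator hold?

PE[0][0].acc = 16

Tracing RS — 2×2 array, target PE[0][0]:
  @0  [0,0]  acc 12  |  →12  ↓6
  @1  [0,0]  acc 16  |  →16  ↓8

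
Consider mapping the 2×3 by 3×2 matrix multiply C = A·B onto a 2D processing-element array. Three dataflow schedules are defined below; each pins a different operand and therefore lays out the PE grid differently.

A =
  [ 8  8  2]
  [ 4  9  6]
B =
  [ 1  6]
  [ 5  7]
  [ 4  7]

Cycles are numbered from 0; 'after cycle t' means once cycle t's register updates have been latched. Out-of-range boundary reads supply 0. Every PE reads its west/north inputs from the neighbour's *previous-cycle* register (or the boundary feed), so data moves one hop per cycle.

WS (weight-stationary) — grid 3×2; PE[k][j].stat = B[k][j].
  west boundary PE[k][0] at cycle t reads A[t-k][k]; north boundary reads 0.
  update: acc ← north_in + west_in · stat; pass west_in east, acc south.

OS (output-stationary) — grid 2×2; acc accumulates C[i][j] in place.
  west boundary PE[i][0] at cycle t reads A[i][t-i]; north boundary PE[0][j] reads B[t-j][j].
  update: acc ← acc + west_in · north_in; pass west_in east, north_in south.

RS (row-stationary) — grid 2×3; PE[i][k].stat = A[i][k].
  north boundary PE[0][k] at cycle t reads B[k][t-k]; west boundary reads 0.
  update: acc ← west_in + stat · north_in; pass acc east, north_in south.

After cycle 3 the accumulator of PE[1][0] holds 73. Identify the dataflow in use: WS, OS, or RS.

dataflow = OS

— WS: 3×2; PE[1][0] trace:
  @0  [1,0]  acc 0  |  →0  ↓0
  @1  [1,0]  acc 48  |  →8  ↓48
  @2  [1,0]  acc 49  |  →9  ↓49
  @3  [1,0]  acc 0  |  →0  ↓0
— OS: 2×2; PE[1][0] trace:
  @0  [1,0]  acc 0  |  →0  ↓0
  @1  [1,0]  acc 4  |  →4  ↓1
  @2  [1,0]  acc 49  |  →9  ↓5
  @3  [1,0]  acc 73  |  →6  ↓4
— RS: 2×3; PE[1][0] trace:
  @0  [1,0]  acc 0  |  →0  ↓0
  @1  [1,0]  acc 4  |  →4  ↓1
  @2  [1,0]  acc 24  |  →24  ↓6
  @3  [1,0]  acc 0  |  →0  ↓0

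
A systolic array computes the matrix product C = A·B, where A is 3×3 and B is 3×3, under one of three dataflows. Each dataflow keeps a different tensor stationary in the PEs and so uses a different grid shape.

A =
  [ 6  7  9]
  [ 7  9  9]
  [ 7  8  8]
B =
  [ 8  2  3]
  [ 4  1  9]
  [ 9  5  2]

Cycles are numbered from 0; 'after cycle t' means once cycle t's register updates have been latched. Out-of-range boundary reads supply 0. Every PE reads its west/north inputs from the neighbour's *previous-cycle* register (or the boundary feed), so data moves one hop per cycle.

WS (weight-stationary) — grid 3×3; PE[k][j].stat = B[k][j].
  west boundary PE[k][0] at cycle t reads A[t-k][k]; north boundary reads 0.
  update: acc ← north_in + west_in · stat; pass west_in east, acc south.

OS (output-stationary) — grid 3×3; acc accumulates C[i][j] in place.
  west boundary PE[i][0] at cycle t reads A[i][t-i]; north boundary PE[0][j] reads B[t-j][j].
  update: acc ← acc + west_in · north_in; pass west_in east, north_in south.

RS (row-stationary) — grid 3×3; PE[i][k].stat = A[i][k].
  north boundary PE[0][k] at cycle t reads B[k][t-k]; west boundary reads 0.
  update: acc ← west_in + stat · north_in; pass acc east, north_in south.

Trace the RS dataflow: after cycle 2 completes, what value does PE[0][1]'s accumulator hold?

Tracing RS — 3×3 array, target PE[0][1]:
  c0 r0c0: 48 / 48 / 8
  c0 r0c1: 0 / 0 / 0
  c1 r0c0: 12 / 12 / 2
  c1 r0c1: 76 / 76 / 4
  c2 r0c0: 18 / 18 / 3
  c2 r0c1: 19 / 19 / 1

PE[0][1].acc = 19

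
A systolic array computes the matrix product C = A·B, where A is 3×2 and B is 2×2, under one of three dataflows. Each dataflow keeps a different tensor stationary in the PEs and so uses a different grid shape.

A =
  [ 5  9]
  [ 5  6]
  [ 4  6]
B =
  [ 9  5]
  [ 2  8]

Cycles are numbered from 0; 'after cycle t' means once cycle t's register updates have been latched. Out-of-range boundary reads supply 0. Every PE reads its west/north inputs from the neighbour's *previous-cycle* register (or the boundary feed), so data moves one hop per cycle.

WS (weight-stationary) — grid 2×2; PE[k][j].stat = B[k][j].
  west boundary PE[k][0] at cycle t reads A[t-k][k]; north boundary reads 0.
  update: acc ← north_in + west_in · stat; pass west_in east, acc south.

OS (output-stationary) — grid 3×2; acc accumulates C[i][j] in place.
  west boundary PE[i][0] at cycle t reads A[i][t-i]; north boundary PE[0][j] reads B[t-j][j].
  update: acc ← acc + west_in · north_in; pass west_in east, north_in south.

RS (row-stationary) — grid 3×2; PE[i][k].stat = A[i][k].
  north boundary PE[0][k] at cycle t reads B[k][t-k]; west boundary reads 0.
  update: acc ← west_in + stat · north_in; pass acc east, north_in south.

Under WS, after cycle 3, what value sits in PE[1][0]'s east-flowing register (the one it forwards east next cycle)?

register = 6

WS (2×2). Following PE[1][0] plus its west/north inputs:
  step 0 · PE0,0: acc=45; fwd→5 fwd↓45
  step 0 · PE1,0: acc=0; fwd→0 fwd↓0
  step 1 · PE0,0: acc=45; fwd→5 fwd↓45
  step 1 · PE1,0: acc=63; fwd→9 fwd↓63
  step 2 · PE0,0: acc=36; fwd→4 fwd↓36
  step 2 · PE1,0: acc=57; fwd→6 fwd↓57
  step 3 · PE0,0: acc=0; fwd→0 fwd↓0
  step 3 · PE1,0: acc=48; fwd→6 fwd↓48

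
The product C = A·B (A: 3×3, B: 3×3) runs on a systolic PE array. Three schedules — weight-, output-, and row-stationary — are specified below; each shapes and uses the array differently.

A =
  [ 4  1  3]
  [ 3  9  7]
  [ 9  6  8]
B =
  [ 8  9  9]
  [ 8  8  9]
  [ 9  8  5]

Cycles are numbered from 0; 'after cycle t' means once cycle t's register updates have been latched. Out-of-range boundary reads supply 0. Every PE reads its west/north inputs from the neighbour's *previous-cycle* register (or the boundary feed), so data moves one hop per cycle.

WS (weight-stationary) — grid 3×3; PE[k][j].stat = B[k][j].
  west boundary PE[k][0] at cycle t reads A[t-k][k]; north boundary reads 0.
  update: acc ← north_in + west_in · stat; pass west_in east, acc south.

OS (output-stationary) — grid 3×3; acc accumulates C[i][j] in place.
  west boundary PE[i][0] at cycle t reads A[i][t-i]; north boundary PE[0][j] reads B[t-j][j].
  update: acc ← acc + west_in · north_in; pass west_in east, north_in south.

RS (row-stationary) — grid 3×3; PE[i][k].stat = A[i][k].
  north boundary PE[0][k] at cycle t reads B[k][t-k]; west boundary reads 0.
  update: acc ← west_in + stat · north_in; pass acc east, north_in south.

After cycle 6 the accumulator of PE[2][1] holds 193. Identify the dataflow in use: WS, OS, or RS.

WS [3×3] PE[2][1] across cycles:
  0: (2,1).acc=0  regs=<0,0>
  1: (2,1).acc=0  regs=<0,0>
  2: (2,1).acc=0  regs=<0,0>
  3: (2,1).acc=68  regs=<3,68>
  4: (2,1).acc=155  regs=<7,155>
  5: (2,1).acc=193  regs=<8,193>
  6: (2,1).acc=0  regs=<0,0>
OS [3×3] PE[2][1] across cycles:
  0: (2,1).acc=0  regs=<0,0>
  1: (2,1).acc=0  regs=<0,0>
  2: (2,1).acc=0  regs=<0,0>
  3: (2,1).acc=81  regs=<9,9>
  4: (2,1).acc=129  regs=<6,8>
  5: (2,1).acc=193  regs=<8,8>
  6: (2,1).acc=193  regs=<0,0>
RS [3×3] PE[2][1] across cycles:
  0: (2,1).acc=0  regs=<0,0>
  1: (2,1).acc=0  regs=<0,0>
  2: (2,1).acc=0  regs=<0,0>
  3: (2,1).acc=120  regs=<120,8>
  4: (2,1).acc=129  regs=<129,8>
  5: (2,1).acc=135  regs=<135,9>
  6: (2,1).acc=0  regs=<0,0>

dataflow = OS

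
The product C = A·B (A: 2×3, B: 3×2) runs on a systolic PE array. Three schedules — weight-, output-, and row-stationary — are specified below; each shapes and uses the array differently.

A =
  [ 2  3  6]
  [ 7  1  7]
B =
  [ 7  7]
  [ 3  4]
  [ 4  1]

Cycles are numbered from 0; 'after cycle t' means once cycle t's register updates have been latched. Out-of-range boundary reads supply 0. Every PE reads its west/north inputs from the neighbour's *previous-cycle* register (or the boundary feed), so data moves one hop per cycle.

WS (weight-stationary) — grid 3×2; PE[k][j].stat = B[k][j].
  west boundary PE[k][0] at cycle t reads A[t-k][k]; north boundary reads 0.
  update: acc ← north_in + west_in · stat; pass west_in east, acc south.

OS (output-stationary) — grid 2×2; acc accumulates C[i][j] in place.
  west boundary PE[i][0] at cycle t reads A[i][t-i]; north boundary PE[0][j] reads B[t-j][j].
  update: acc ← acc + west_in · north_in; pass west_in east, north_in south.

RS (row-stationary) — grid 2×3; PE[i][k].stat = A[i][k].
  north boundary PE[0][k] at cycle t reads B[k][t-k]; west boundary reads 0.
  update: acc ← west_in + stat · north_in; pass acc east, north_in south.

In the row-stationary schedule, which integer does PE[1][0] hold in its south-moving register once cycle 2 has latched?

register = 7

Tracing RS — 2×3 array, target PE[1][0]:
  c0 r0c0: 14 / 14 / 7
  c0 r1c0: 0 / 0 / 0
  c1 r0c0: 14 / 14 / 7
  c1 r1c0: 49 / 49 / 7
  c2 r0c0: 0 / 0 / 0
  c2 r1c0: 49 / 49 / 7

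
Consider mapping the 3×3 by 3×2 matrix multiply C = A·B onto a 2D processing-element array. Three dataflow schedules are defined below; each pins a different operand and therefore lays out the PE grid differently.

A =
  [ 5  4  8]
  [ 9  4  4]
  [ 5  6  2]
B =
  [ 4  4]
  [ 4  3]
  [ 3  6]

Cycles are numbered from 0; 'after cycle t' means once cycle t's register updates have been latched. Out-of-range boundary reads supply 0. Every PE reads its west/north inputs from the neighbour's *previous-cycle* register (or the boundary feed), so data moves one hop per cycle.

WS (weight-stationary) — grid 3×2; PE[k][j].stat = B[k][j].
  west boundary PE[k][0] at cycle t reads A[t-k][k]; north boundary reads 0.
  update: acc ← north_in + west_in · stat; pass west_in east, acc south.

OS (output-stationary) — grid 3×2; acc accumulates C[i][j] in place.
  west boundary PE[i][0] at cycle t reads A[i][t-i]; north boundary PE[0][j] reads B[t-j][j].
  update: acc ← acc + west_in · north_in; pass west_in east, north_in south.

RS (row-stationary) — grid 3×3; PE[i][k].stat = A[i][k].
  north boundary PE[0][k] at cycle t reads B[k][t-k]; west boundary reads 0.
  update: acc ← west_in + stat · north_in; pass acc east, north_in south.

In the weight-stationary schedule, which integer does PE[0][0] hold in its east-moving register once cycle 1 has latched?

WS 3×2: PE[0][0] cycle-by-cycle (with neighbour feeds):
  [0] (0,0) acc=20 (h:5 v:20)
  [1] (0,0) acc=36 (h:9 v:36)

register = 9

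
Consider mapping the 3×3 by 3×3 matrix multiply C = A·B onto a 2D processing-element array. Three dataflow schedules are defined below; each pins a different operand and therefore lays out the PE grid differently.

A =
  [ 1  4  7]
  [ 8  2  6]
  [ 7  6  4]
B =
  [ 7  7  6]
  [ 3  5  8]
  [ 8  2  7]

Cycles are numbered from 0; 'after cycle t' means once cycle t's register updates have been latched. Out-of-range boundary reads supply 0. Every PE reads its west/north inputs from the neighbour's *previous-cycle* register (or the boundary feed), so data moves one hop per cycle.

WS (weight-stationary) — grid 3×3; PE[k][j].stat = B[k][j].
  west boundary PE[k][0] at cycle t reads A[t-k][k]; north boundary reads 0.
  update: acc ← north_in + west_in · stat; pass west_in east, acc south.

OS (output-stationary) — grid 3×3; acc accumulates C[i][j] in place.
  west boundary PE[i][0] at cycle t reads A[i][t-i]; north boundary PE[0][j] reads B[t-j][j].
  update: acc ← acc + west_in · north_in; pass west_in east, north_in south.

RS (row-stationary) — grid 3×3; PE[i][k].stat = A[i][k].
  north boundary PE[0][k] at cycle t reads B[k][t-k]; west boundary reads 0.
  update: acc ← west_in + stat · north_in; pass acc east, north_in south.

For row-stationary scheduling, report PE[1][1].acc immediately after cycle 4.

PE[1][1].acc = 64

RS 3×3: PE[1][1] cycle-by-cycle (with neighbour feeds):
  t=0 PE[0][1]: acc=0 h=0 v=0
  t=0 PE[1][0]: acc=0 h=0 v=0
  t=0 PE[1][1]: acc=0 h=0 v=0
  t=1 PE[0][1]: acc=19 h=19 v=3
  t=1 PE[1][0]: acc=56 h=56 v=7
  t=1 PE[1][1]: acc=0 h=0 v=0
  t=2 PE[0][1]: acc=27 h=27 v=5
  t=2 PE[1][0]: acc=56 h=56 v=7
  t=2 PE[1][1]: acc=62 h=62 v=3
  t=3 PE[0][1]: acc=38 h=38 v=8
  t=3 PE[1][0]: acc=48 h=48 v=6
  t=3 PE[1][1]: acc=66 h=66 v=5
  t=4 PE[0][1]: acc=0 h=0 v=0
  t=4 PE[1][0]: acc=0 h=0 v=0
  t=4 PE[1][1]: acc=64 h=64 v=8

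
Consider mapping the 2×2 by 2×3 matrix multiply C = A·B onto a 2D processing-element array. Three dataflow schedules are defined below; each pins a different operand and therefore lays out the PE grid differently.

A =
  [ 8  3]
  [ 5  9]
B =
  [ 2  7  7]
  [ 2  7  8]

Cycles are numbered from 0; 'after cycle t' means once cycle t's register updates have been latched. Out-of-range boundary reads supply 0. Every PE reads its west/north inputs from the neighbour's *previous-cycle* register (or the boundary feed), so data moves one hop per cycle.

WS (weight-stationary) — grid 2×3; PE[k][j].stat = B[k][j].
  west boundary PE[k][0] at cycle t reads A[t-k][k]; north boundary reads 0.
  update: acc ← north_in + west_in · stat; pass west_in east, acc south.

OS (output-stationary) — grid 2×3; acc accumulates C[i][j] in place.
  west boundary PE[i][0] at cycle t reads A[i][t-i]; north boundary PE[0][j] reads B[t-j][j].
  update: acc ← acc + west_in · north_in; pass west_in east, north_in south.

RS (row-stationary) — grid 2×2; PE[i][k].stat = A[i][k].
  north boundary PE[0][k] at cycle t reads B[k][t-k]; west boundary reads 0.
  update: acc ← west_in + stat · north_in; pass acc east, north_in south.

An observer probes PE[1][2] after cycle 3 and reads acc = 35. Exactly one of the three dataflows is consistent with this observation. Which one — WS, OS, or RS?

Under WS (2×3), PE[1][2]:
  cycle 0: PE[1][2] → acc 0, east 0, south 0
  cycle 1: PE[1][2] → acc 0, east 0, south 0
  cycle 2: PE[1][2] → acc 0, east 0, south 0
  cycle 3: PE[1][2] → acc 80, east 3, south 80
Under OS (2×3), PE[1][2]:
  cycle 0: PE[1][2] → acc 0, east 0, south 0
  cycle 1: PE[1][2] → acc 0, east 0, south 0
  cycle 2: PE[1][2] → acc 0, east 0, south 0
  cycle 3: PE[1][2] → acc 35, east 5, south 7
RS: PE[1][2] is outside its 2×2 grid.

dataflow = OS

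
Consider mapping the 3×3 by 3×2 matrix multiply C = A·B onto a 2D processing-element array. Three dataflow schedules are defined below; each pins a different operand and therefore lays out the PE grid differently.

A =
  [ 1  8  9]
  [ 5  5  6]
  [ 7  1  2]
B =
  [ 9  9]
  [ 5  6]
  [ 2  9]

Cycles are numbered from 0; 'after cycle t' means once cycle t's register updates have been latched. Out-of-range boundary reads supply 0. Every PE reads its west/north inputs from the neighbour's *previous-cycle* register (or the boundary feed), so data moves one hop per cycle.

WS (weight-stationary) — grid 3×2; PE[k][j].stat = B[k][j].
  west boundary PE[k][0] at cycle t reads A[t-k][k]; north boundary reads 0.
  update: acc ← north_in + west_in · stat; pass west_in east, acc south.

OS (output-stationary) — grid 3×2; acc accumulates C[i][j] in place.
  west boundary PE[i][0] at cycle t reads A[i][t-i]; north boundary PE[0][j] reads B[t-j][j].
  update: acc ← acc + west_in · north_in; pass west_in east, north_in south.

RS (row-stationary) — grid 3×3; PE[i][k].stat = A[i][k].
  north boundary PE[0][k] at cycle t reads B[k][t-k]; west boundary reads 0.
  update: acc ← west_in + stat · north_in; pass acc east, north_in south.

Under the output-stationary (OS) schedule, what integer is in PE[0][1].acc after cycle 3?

PE[0][1].acc = 138

Tracing OS — 3×2 array, target PE[0][1]:
  after 0 — PE[0][0] acc=9, pass-E 1, pass-S 9
  after 0 — PE[0][1] acc=0, pass-E 0, pass-S 0
  after 1 — PE[0][0] acc=49, pass-E 8, pass-S 5
  after 1 — PE[0][1] acc=9, pass-E 1, pass-S 9
  after 2 — PE[0][0] acc=67, pass-E 9, pass-S 2
  after 2 — PE[0][1] acc=57, pass-E 8, pass-S 6
  after 3 — PE[0][0] acc=67, pass-E 0, pass-S 0
  after 3 — PE[0][1] acc=138, pass-E 9, pass-S 9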